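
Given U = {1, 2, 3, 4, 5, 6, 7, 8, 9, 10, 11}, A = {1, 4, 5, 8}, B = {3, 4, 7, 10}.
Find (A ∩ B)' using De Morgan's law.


U = {1, 2, 3, 4, 5, 6, 7, 8, 9, 10, 11}
A = {1, 4, 5, 8}, B = {3, 4, 7, 10}
A ∩ B = {4}
(A ∩ B)' = U \ (A ∩ B) = {1, 2, 3, 5, 6, 7, 8, 9, 10, 11}
Verification via A' ∪ B': A' = {2, 3, 6, 7, 9, 10, 11}, B' = {1, 2, 5, 6, 8, 9, 11}
A' ∪ B' = {1, 2, 3, 5, 6, 7, 8, 9, 10, 11} ✓

{1, 2, 3, 5, 6, 7, 8, 9, 10, 11}


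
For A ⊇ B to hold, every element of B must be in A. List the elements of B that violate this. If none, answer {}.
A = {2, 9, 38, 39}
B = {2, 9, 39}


Set A = {2, 9, 38, 39}
Set B = {2, 9, 39}
Check each element of B against A:
2 ∈ A, 9 ∈ A, 39 ∈ A
Elements of B not in A: {}

{}


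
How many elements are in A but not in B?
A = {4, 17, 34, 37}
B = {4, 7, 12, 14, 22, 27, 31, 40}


Set A = {4, 17, 34, 37}
Set B = {4, 7, 12, 14, 22, 27, 31, 40}
A \ B = {17, 34, 37}
|A \ B| = 3

3


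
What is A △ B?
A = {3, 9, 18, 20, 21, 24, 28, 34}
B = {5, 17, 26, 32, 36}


Set A = {3, 9, 18, 20, 21, 24, 28, 34}
Set B = {5, 17, 26, 32, 36}
A △ B = (A \ B) ∪ (B \ A)
Elements in A but not B: {3, 9, 18, 20, 21, 24, 28, 34}
Elements in B but not A: {5, 17, 26, 32, 36}
A △ B = {3, 5, 9, 17, 18, 20, 21, 24, 26, 28, 32, 34, 36}

{3, 5, 9, 17, 18, 20, 21, 24, 26, 28, 32, 34, 36}


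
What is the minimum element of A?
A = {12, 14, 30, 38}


Set A = {12, 14, 30, 38}
Elements in ascending order: 12, 14, 30, 38
The smallest element is 12.

12


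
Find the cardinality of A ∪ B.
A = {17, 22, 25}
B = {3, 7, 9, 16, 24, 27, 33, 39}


Set A = {17, 22, 25}, |A| = 3
Set B = {3, 7, 9, 16, 24, 27, 33, 39}, |B| = 8
A ∩ B = {}, |A ∩ B| = 0
|A ∪ B| = |A| + |B| - |A ∩ B| = 3 + 8 - 0 = 11

11


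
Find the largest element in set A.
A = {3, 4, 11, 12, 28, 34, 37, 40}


Set A = {3, 4, 11, 12, 28, 34, 37, 40}
Elements in ascending order: 3, 4, 11, 12, 28, 34, 37, 40
The largest element is 40.

40


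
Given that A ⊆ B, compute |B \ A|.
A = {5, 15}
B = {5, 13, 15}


Set A = {5, 15}, |A| = 2
Set B = {5, 13, 15}, |B| = 3
Since A ⊆ B: B \ A = {13}
|B| - |A| = 3 - 2 = 1

1


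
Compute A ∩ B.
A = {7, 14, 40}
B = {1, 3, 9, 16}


Set A = {7, 14, 40}
Set B = {1, 3, 9, 16}
A ∩ B includes only elements in both sets.
Check each element of A against B:
7 ✗, 14 ✗, 40 ✗
A ∩ B = {}

{}


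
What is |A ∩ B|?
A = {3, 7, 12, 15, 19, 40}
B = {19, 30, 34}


Set A = {3, 7, 12, 15, 19, 40}
Set B = {19, 30, 34}
A ∩ B = {19}
|A ∩ B| = 1

1


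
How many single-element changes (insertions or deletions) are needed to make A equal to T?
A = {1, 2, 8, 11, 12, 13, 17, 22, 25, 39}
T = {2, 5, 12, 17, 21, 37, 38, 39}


Set A = {1, 2, 8, 11, 12, 13, 17, 22, 25, 39}
Set T = {2, 5, 12, 17, 21, 37, 38, 39}
Elements to remove from A (in A, not in T): {1, 8, 11, 13, 22, 25} → 6 removals
Elements to add to A (in T, not in A): {5, 21, 37, 38} → 4 additions
Total edits = 6 + 4 = 10

10


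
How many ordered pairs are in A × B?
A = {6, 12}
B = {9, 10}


Set A = {6, 12} has 2 elements.
Set B = {9, 10} has 2 elements.
|A × B| = |A| × |B| = 2 × 2 = 4

4


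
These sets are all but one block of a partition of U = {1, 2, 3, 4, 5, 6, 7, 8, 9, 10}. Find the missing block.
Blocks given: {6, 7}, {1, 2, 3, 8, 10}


U = {1, 2, 3, 4, 5, 6, 7, 8, 9, 10}
Shown blocks: {6, 7}, {1, 2, 3, 8, 10}
A partition's blocks are pairwise disjoint and cover U, so the missing block = U \ (union of shown blocks).
Union of shown blocks: {1, 2, 3, 6, 7, 8, 10}
Missing block = U \ (union) = {4, 5, 9}

{4, 5, 9}


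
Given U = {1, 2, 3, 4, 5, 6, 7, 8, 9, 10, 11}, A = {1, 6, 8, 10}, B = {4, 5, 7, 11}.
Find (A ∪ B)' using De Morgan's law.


U = {1, 2, 3, 4, 5, 6, 7, 8, 9, 10, 11}
A = {1, 6, 8, 10}, B = {4, 5, 7, 11}
A ∪ B = {1, 4, 5, 6, 7, 8, 10, 11}
(A ∪ B)' = U \ (A ∪ B) = {2, 3, 9}
Verification via A' ∩ B': A' = {2, 3, 4, 5, 7, 9, 11}, B' = {1, 2, 3, 6, 8, 9, 10}
A' ∩ B' = {2, 3, 9} ✓

{2, 3, 9}


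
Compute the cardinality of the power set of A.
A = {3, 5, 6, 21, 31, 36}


Set A = {3, 5, 6, 21, 31, 36}
|A| = 6
The power set P(A) contains all subsets of A.
|P(A)| = 2^|A| = 2^6 = 64

64


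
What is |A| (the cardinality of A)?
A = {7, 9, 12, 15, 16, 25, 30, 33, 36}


Set A = {7, 9, 12, 15, 16, 25, 30, 33, 36}
Listing elements: 7, 9, 12, 15, 16, 25, 30, 33, 36
Counting: 9 elements
|A| = 9

9


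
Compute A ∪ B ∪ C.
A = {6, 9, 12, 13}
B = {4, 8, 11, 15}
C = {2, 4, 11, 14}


Set A = {6, 9, 12, 13}
Set B = {4, 8, 11, 15}
Set C = {2, 4, 11, 14}
First, A ∪ B = {4, 6, 8, 9, 11, 12, 13, 15}
Then, (A ∪ B) ∪ C = {2, 4, 6, 8, 9, 11, 12, 13, 14, 15}

{2, 4, 6, 8, 9, 11, 12, 13, 14, 15}


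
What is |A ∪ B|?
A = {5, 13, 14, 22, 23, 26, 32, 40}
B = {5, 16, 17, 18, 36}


Set A = {5, 13, 14, 22, 23, 26, 32, 40}, |A| = 8
Set B = {5, 16, 17, 18, 36}, |B| = 5
A ∩ B = {5}, |A ∩ B| = 1
|A ∪ B| = |A| + |B| - |A ∩ B| = 8 + 5 - 1 = 12

12


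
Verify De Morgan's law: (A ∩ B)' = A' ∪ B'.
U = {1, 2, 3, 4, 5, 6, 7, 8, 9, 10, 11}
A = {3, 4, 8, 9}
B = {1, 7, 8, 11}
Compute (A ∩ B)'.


U = {1, 2, 3, 4, 5, 6, 7, 8, 9, 10, 11}
A = {3, 4, 8, 9}, B = {1, 7, 8, 11}
A ∩ B = {8}
(A ∩ B)' = U \ (A ∩ B) = {1, 2, 3, 4, 5, 6, 7, 9, 10, 11}
Verification via A' ∪ B': A' = {1, 2, 5, 6, 7, 10, 11}, B' = {2, 3, 4, 5, 6, 9, 10}
A' ∪ B' = {1, 2, 3, 4, 5, 6, 7, 9, 10, 11} ✓

{1, 2, 3, 4, 5, 6, 7, 9, 10, 11}


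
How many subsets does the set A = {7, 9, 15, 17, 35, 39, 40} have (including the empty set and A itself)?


Set A = {7, 9, 15, 17, 35, 39, 40}
|A| = 7
The power set P(A) contains all subsets of A.
|P(A)| = 2^|A| = 2^7 = 128

128


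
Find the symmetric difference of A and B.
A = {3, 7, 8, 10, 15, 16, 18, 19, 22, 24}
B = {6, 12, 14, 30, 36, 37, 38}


Set A = {3, 7, 8, 10, 15, 16, 18, 19, 22, 24}
Set B = {6, 12, 14, 30, 36, 37, 38}
A △ B = (A \ B) ∪ (B \ A)
Elements in A but not B: {3, 7, 8, 10, 15, 16, 18, 19, 22, 24}
Elements in B but not A: {6, 12, 14, 30, 36, 37, 38}
A △ B = {3, 6, 7, 8, 10, 12, 14, 15, 16, 18, 19, 22, 24, 30, 36, 37, 38}

{3, 6, 7, 8, 10, 12, 14, 15, 16, 18, 19, 22, 24, 30, 36, 37, 38}


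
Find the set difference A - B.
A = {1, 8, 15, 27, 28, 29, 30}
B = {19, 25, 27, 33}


Set A = {1, 8, 15, 27, 28, 29, 30}
Set B = {19, 25, 27, 33}
A \ B includes elements in A that are not in B.
Check each element of A:
1 (not in B, keep), 8 (not in B, keep), 15 (not in B, keep), 27 (in B, remove), 28 (not in B, keep), 29 (not in B, keep), 30 (not in B, keep)
A \ B = {1, 8, 15, 28, 29, 30}

{1, 8, 15, 28, 29, 30}


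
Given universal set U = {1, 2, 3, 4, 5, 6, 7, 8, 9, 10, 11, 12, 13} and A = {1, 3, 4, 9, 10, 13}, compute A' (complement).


Universal set U = {1, 2, 3, 4, 5, 6, 7, 8, 9, 10, 11, 12, 13}
Set A = {1, 3, 4, 9, 10, 13}
A' = U \ A = elements in U but not in A
Checking each element of U:
1 (in A, exclude), 2 (not in A, include), 3 (in A, exclude), 4 (in A, exclude), 5 (not in A, include), 6 (not in A, include), 7 (not in A, include), 8 (not in A, include), 9 (in A, exclude), 10 (in A, exclude), 11 (not in A, include), 12 (not in A, include), 13 (in A, exclude)
A' = {2, 5, 6, 7, 8, 11, 12}

{2, 5, 6, 7, 8, 11, 12}


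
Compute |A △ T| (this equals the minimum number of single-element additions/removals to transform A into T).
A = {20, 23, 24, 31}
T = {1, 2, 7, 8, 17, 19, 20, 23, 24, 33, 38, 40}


Set A = {20, 23, 24, 31}
Set T = {1, 2, 7, 8, 17, 19, 20, 23, 24, 33, 38, 40}
Elements to remove from A (in A, not in T): {31} → 1 removals
Elements to add to A (in T, not in A): {1, 2, 7, 8, 17, 19, 33, 38, 40} → 9 additions
Total edits = 1 + 9 = 10

10


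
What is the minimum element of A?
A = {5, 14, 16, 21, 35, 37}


Set A = {5, 14, 16, 21, 35, 37}
Elements in ascending order: 5, 14, 16, 21, 35, 37
The smallest element is 5.

5


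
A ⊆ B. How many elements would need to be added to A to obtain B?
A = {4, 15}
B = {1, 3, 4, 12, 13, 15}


Set A = {4, 15}, |A| = 2
Set B = {1, 3, 4, 12, 13, 15}, |B| = 6
Since A ⊆ B: B \ A = {1, 3, 12, 13}
|B| - |A| = 6 - 2 = 4

4


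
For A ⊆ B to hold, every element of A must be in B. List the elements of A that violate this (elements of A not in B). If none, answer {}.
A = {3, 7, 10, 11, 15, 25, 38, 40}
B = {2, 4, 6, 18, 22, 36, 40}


Set A = {3, 7, 10, 11, 15, 25, 38, 40}
Set B = {2, 4, 6, 18, 22, 36, 40}
Check each element of A against B:
3 ∉ B (include), 7 ∉ B (include), 10 ∉ B (include), 11 ∉ B (include), 15 ∉ B (include), 25 ∉ B (include), 38 ∉ B (include), 40 ∈ B
Elements of A not in B: {3, 7, 10, 11, 15, 25, 38}

{3, 7, 10, 11, 15, 25, 38}


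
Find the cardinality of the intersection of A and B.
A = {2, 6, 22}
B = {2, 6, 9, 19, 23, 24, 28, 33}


Set A = {2, 6, 22}
Set B = {2, 6, 9, 19, 23, 24, 28, 33}
A ∩ B = {2, 6}
|A ∩ B| = 2

2


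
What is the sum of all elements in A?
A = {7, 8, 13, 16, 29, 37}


Set A = {7, 8, 13, 16, 29, 37}
Sum = 7 + 8 + 13 + 16 + 29 + 37 = 110

110


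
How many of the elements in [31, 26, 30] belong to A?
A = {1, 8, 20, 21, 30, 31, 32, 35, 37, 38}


Set A = {1, 8, 20, 21, 30, 31, 32, 35, 37, 38}
Candidates: [31, 26, 30]
Check each candidate:
31 ∈ A, 26 ∉ A, 30 ∈ A
Count of candidates in A: 2

2


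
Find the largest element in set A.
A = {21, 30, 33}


Set A = {21, 30, 33}
Elements in ascending order: 21, 30, 33
The largest element is 33.

33


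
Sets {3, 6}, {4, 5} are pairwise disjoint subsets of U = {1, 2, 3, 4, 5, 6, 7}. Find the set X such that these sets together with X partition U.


U = {1, 2, 3, 4, 5, 6, 7}
Shown blocks: {3, 6}, {4, 5}
A partition's blocks are pairwise disjoint and cover U, so the missing block = U \ (union of shown blocks).
Union of shown blocks: {3, 4, 5, 6}
Missing block = U \ (union) = {1, 2, 7}

{1, 2, 7}


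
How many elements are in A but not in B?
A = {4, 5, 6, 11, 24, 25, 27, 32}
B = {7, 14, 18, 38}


Set A = {4, 5, 6, 11, 24, 25, 27, 32}
Set B = {7, 14, 18, 38}
A \ B = {4, 5, 6, 11, 24, 25, 27, 32}
|A \ B| = 8

8


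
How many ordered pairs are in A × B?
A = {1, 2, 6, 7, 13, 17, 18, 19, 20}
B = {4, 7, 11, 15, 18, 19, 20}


Set A = {1, 2, 6, 7, 13, 17, 18, 19, 20} has 9 elements.
Set B = {4, 7, 11, 15, 18, 19, 20} has 7 elements.
|A × B| = |A| × |B| = 9 × 7 = 63

63


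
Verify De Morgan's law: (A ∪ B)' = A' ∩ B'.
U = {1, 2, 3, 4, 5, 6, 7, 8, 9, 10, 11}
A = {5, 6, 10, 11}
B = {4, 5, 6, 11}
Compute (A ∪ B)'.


U = {1, 2, 3, 4, 5, 6, 7, 8, 9, 10, 11}
A = {5, 6, 10, 11}, B = {4, 5, 6, 11}
A ∪ B = {4, 5, 6, 10, 11}
(A ∪ B)' = U \ (A ∪ B) = {1, 2, 3, 7, 8, 9}
Verification via A' ∩ B': A' = {1, 2, 3, 4, 7, 8, 9}, B' = {1, 2, 3, 7, 8, 9, 10}
A' ∩ B' = {1, 2, 3, 7, 8, 9} ✓

{1, 2, 3, 7, 8, 9}


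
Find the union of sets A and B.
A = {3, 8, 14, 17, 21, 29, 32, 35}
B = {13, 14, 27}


Set A = {3, 8, 14, 17, 21, 29, 32, 35}
Set B = {13, 14, 27}
A ∪ B includes all elements in either set.
Elements from A: {3, 8, 14, 17, 21, 29, 32, 35}
Elements from B not already included: {13, 27}
A ∪ B = {3, 8, 13, 14, 17, 21, 27, 29, 32, 35}

{3, 8, 13, 14, 17, 21, 27, 29, 32, 35}


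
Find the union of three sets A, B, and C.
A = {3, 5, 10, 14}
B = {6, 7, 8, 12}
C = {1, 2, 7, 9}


Set A = {3, 5, 10, 14}
Set B = {6, 7, 8, 12}
Set C = {1, 2, 7, 9}
First, A ∪ B = {3, 5, 6, 7, 8, 10, 12, 14}
Then, (A ∪ B) ∪ C = {1, 2, 3, 5, 6, 7, 8, 9, 10, 12, 14}

{1, 2, 3, 5, 6, 7, 8, 9, 10, 12, 14}


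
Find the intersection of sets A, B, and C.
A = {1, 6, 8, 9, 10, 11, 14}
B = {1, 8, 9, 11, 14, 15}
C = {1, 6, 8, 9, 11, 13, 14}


Set A = {1, 6, 8, 9, 10, 11, 14}
Set B = {1, 8, 9, 11, 14, 15}
Set C = {1, 6, 8, 9, 11, 13, 14}
First, A ∩ B = {1, 8, 9, 11, 14}
Then, (A ∩ B) ∩ C = {1, 8, 9, 11, 14}

{1, 8, 9, 11, 14}


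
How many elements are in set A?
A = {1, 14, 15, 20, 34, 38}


Set A = {1, 14, 15, 20, 34, 38}
Listing elements: 1, 14, 15, 20, 34, 38
Counting: 6 elements
|A| = 6

6


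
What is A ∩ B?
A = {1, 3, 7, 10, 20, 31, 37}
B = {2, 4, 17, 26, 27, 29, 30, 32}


Set A = {1, 3, 7, 10, 20, 31, 37}
Set B = {2, 4, 17, 26, 27, 29, 30, 32}
A ∩ B includes only elements in both sets.
Check each element of A against B:
1 ✗, 3 ✗, 7 ✗, 10 ✗, 20 ✗, 31 ✗, 37 ✗
A ∩ B = {}

{}


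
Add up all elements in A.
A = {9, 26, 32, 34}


Set A = {9, 26, 32, 34}
Sum = 9 + 26 + 32 + 34 = 101

101


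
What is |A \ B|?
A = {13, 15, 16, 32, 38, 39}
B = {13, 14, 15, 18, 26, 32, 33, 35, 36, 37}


Set A = {13, 15, 16, 32, 38, 39}
Set B = {13, 14, 15, 18, 26, 32, 33, 35, 36, 37}
A \ B = {16, 38, 39}
|A \ B| = 3

3


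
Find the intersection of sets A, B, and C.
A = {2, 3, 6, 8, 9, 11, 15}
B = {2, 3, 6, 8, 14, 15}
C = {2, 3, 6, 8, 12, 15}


Set A = {2, 3, 6, 8, 9, 11, 15}
Set B = {2, 3, 6, 8, 14, 15}
Set C = {2, 3, 6, 8, 12, 15}
First, A ∩ B = {2, 3, 6, 8, 15}
Then, (A ∩ B) ∩ C = {2, 3, 6, 8, 15}

{2, 3, 6, 8, 15}


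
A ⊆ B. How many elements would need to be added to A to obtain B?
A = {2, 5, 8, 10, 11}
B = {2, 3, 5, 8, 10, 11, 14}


Set A = {2, 5, 8, 10, 11}, |A| = 5
Set B = {2, 3, 5, 8, 10, 11, 14}, |B| = 7
Since A ⊆ B: B \ A = {3, 14}
|B| - |A| = 7 - 5 = 2

2


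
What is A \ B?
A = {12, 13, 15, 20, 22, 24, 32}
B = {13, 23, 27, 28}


Set A = {12, 13, 15, 20, 22, 24, 32}
Set B = {13, 23, 27, 28}
A \ B includes elements in A that are not in B.
Check each element of A:
12 (not in B, keep), 13 (in B, remove), 15 (not in B, keep), 20 (not in B, keep), 22 (not in B, keep), 24 (not in B, keep), 32 (not in B, keep)
A \ B = {12, 15, 20, 22, 24, 32}

{12, 15, 20, 22, 24, 32}


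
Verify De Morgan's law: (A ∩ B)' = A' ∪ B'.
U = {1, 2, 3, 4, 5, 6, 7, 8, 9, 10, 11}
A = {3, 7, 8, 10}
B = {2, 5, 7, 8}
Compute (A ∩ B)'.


U = {1, 2, 3, 4, 5, 6, 7, 8, 9, 10, 11}
A = {3, 7, 8, 10}, B = {2, 5, 7, 8}
A ∩ B = {7, 8}
(A ∩ B)' = U \ (A ∩ B) = {1, 2, 3, 4, 5, 6, 9, 10, 11}
Verification via A' ∪ B': A' = {1, 2, 4, 5, 6, 9, 11}, B' = {1, 3, 4, 6, 9, 10, 11}
A' ∪ B' = {1, 2, 3, 4, 5, 6, 9, 10, 11} ✓

{1, 2, 3, 4, 5, 6, 9, 10, 11}


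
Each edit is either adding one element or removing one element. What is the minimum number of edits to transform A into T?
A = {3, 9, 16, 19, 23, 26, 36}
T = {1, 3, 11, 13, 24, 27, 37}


Set A = {3, 9, 16, 19, 23, 26, 36}
Set T = {1, 3, 11, 13, 24, 27, 37}
Elements to remove from A (in A, not in T): {9, 16, 19, 23, 26, 36} → 6 removals
Elements to add to A (in T, not in A): {1, 11, 13, 24, 27, 37} → 6 additions
Total edits = 6 + 6 = 12

12


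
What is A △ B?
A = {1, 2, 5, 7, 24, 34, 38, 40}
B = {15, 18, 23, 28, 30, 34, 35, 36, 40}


Set A = {1, 2, 5, 7, 24, 34, 38, 40}
Set B = {15, 18, 23, 28, 30, 34, 35, 36, 40}
A △ B = (A \ B) ∪ (B \ A)
Elements in A but not B: {1, 2, 5, 7, 24, 38}
Elements in B but not A: {15, 18, 23, 28, 30, 35, 36}
A △ B = {1, 2, 5, 7, 15, 18, 23, 24, 28, 30, 35, 36, 38}

{1, 2, 5, 7, 15, 18, 23, 24, 28, 30, 35, 36, 38}


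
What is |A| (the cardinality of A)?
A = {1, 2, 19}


Set A = {1, 2, 19}
Listing elements: 1, 2, 19
Counting: 3 elements
|A| = 3

3


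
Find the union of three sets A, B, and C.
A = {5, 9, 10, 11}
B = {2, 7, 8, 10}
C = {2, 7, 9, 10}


Set A = {5, 9, 10, 11}
Set B = {2, 7, 8, 10}
Set C = {2, 7, 9, 10}
First, A ∪ B = {2, 5, 7, 8, 9, 10, 11}
Then, (A ∪ B) ∪ C = {2, 5, 7, 8, 9, 10, 11}

{2, 5, 7, 8, 9, 10, 11}


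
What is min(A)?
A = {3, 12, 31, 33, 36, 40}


Set A = {3, 12, 31, 33, 36, 40}
Elements in ascending order: 3, 12, 31, 33, 36, 40
The smallest element is 3.

3


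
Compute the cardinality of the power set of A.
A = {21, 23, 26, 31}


Set A = {21, 23, 26, 31}
|A| = 4
The power set P(A) contains all subsets of A.
|P(A)| = 2^|A| = 2^4 = 16

16


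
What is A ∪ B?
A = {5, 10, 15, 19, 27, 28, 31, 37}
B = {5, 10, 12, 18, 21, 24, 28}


Set A = {5, 10, 15, 19, 27, 28, 31, 37}
Set B = {5, 10, 12, 18, 21, 24, 28}
A ∪ B includes all elements in either set.
Elements from A: {5, 10, 15, 19, 27, 28, 31, 37}
Elements from B not already included: {12, 18, 21, 24}
A ∪ B = {5, 10, 12, 15, 18, 19, 21, 24, 27, 28, 31, 37}

{5, 10, 12, 15, 18, 19, 21, 24, 27, 28, 31, 37}


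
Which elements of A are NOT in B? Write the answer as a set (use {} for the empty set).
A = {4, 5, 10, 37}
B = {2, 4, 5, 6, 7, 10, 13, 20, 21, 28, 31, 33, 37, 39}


Set A = {4, 5, 10, 37}
Set B = {2, 4, 5, 6, 7, 10, 13, 20, 21, 28, 31, 33, 37, 39}
Check each element of A against B:
4 ∈ B, 5 ∈ B, 10 ∈ B, 37 ∈ B
Elements of A not in B: {}

{}


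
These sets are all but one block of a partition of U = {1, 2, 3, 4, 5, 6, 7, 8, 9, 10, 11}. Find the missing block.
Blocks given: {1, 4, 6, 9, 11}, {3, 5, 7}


U = {1, 2, 3, 4, 5, 6, 7, 8, 9, 10, 11}
Shown blocks: {1, 4, 6, 9, 11}, {3, 5, 7}
A partition's blocks are pairwise disjoint and cover U, so the missing block = U \ (union of shown blocks).
Union of shown blocks: {1, 3, 4, 5, 6, 7, 9, 11}
Missing block = U \ (union) = {2, 8, 10}

{2, 8, 10}


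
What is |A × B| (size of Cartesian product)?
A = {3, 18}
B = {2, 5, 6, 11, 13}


Set A = {3, 18} has 2 elements.
Set B = {2, 5, 6, 11, 13} has 5 elements.
|A × B| = |A| × |B| = 2 × 5 = 10

10


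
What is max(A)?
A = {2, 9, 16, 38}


Set A = {2, 9, 16, 38}
Elements in ascending order: 2, 9, 16, 38
The largest element is 38.

38


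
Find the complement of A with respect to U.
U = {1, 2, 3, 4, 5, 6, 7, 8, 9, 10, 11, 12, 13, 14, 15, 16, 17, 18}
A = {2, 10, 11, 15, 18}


Universal set U = {1, 2, 3, 4, 5, 6, 7, 8, 9, 10, 11, 12, 13, 14, 15, 16, 17, 18}
Set A = {2, 10, 11, 15, 18}
A' = U \ A = elements in U but not in A
Checking each element of U:
1 (not in A, include), 2 (in A, exclude), 3 (not in A, include), 4 (not in A, include), 5 (not in A, include), 6 (not in A, include), 7 (not in A, include), 8 (not in A, include), 9 (not in A, include), 10 (in A, exclude), 11 (in A, exclude), 12 (not in A, include), 13 (not in A, include), 14 (not in A, include), 15 (in A, exclude), 16 (not in A, include), 17 (not in A, include), 18 (in A, exclude)
A' = {1, 3, 4, 5, 6, 7, 8, 9, 12, 13, 14, 16, 17}

{1, 3, 4, 5, 6, 7, 8, 9, 12, 13, 14, 16, 17}


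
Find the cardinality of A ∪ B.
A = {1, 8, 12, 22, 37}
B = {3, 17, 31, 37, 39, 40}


Set A = {1, 8, 12, 22, 37}, |A| = 5
Set B = {3, 17, 31, 37, 39, 40}, |B| = 6
A ∩ B = {37}, |A ∩ B| = 1
|A ∪ B| = |A| + |B| - |A ∩ B| = 5 + 6 - 1 = 10

10


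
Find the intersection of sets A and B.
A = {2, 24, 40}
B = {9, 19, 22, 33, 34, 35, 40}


Set A = {2, 24, 40}
Set B = {9, 19, 22, 33, 34, 35, 40}
A ∩ B includes only elements in both sets.
Check each element of A against B:
2 ✗, 24 ✗, 40 ✓
A ∩ B = {40}

{40}


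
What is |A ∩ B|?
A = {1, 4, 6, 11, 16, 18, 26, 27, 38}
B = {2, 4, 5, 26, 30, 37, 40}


Set A = {1, 4, 6, 11, 16, 18, 26, 27, 38}
Set B = {2, 4, 5, 26, 30, 37, 40}
A ∩ B = {4, 26}
|A ∩ B| = 2

2


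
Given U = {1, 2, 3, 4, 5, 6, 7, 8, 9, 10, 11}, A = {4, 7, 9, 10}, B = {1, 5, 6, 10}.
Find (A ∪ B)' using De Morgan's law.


U = {1, 2, 3, 4, 5, 6, 7, 8, 9, 10, 11}
A = {4, 7, 9, 10}, B = {1, 5, 6, 10}
A ∪ B = {1, 4, 5, 6, 7, 9, 10}
(A ∪ B)' = U \ (A ∪ B) = {2, 3, 8, 11}
Verification via A' ∩ B': A' = {1, 2, 3, 5, 6, 8, 11}, B' = {2, 3, 4, 7, 8, 9, 11}
A' ∩ B' = {2, 3, 8, 11} ✓

{2, 3, 8, 11}


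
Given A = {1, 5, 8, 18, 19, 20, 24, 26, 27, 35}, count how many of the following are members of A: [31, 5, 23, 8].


Set A = {1, 5, 8, 18, 19, 20, 24, 26, 27, 35}
Candidates: [31, 5, 23, 8]
Check each candidate:
31 ∉ A, 5 ∈ A, 23 ∉ A, 8 ∈ A
Count of candidates in A: 2

2


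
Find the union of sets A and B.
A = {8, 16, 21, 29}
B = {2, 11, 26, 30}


Set A = {8, 16, 21, 29}
Set B = {2, 11, 26, 30}
A ∪ B includes all elements in either set.
Elements from A: {8, 16, 21, 29}
Elements from B not already included: {2, 11, 26, 30}
A ∪ B = {2, 8, 11, 16, 21, 26, 29, 30}

{2, 8, 11, 16, 21, 26, 29, 30}


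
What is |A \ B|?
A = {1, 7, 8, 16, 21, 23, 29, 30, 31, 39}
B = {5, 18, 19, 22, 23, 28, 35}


Set A = {1, 7, 8, 16, 21, 23, 29, 30, 31, 39}
Set B = {5, 18, 19, 22, 23, 28, 35}
A \ B = {1, 7, 8, 16, 21, 29, 30, 31, 39}
|A \ B| = 9

9


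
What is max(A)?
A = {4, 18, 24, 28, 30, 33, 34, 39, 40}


Set A = {4, 18, 24, 28, 30, 33, 34, 39, 40}
Elements in ascending order: 4, 18, 24, 28, 30, 33, 34, 39, 40
The largest element is 40.

40


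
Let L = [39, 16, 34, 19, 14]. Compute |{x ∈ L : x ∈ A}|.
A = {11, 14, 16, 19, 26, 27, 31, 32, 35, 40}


Set A = {11, 14, 16, 19, 26, 27, 31, 32, 35, 40}
Candidates: [39, 16, 34, 19, 14]
Check each candidate:
39 ∉ A, 16 ∈ A, 34 ∉ A, 19 ∈ A, 14 ∈ A
Count of candidates in A: 3

3


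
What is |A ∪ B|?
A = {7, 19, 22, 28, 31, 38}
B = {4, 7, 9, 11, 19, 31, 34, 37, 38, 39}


Set A = {7, 19, 22, 28, 31, 38}, |A| = 6
Set B = {4, 7, 9, 11, 19, 31, 34, 37, 38, 39}, |B| = 10
A ∩ B = {7, 19, 31, 38}, |A ∩ B| = 4
|A ∪ B| = |A| + |B| - |A ∩ B| = 6 + 10 - 4 = 12

12


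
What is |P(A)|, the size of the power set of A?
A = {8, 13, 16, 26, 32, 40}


Set A = {8, 13, 16, 26, 32, 40}
|A| = 6
The power set P(A) contains all subsets of A.
|P(A)| = 2^|A| = 2^6 = 64

64


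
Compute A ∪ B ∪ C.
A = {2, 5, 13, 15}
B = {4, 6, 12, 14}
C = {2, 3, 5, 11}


Set A = {2, 5, 13, 15}
Set B = {4, 6, 12, 14}
Set C = {2, 3, 5, 11}
First, A ∪ B = {2, 4, 5, 6, 12, 13, 14, 15}
Then, (A ∪ B) ∪ C = {2, 3, 4, 5, 6, 11, 12, 13, 14, 15}

{2, 3, 4, 5, 6, 11, 12, 13, 14, 15}


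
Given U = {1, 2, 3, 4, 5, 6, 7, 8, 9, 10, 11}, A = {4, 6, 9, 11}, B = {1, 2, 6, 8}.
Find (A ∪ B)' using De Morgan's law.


U = {1, 2, 3, 4, 5, 6, 7, 8, 9, 10, 11}
A = {4, 6, 9, 11}, B = {1, 2, 6, 8}
A ∪ B = {1, 2, 4, 6, 8, 9, 11}
(A ∪ B)' = U \ (A ∪ B) = {3, 5, 7, 10}
Verification via A' ∩ B': A' = {1, 2, 3, 5, 7, 8, 10}, B' = {3, 4, 5, 7, 9, 10, 11}
A' ∩ B' = {3, 5, 7, 10} ✓

{3, 5, 7, 10}


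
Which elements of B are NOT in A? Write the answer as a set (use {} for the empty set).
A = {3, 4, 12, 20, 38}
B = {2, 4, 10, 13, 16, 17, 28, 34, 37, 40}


Set A = {3, 4, 12, 20, 38}
Set B = {2, 4, 10, 13, 16, 17, 28, 34, 37, 40}
Check each element of B against A:
2 ∉ A (include), 4 ∈ A, 10 ∉ A (include), 13 ∉ A (include), 16 ∉ A (include), 17 ∉ A (include), 28 ∉ A (include), 34 ∉ A (include), 37 ∉ A (include), 40 ∉ A (include)
Elements of B not in A: {2, 10, 13, 16, 17, 28, 34, 37, 40}

{2, 10, 13, 16, 17, 28, 34, 37, 40}


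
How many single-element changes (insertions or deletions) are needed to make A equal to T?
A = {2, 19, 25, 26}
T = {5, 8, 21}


Set A = {2, 19, 25, 26}
Set T = {5, 8, 21}
Elements to remove from A (in A, not in T): {2, 19, 25, 26} → 4 removals
Elements to add to A (in T, not in A): {5, 8, 21} → 3 additions
Total edits = 4 + 3 = 7

7


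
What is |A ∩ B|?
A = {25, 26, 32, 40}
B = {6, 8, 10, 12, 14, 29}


Set A = {25, 26, 32, 40}
Set B = {6, 8, 10, 12, 14, 29}
A ∩ B = {}
|A ∩ B| = 0

0


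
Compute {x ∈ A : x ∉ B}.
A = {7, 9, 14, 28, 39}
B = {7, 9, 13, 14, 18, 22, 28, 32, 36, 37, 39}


Set A = {7, 9, 14, 28, 39}
Set B = {7, 9, 13, 14, 18, 22, 28, 32, 36, 37, 39}
Check each element of A against B:
7 ∈ B, 9 ∈ B, 14 ∈ B, 28 ∈ B, 39 ∈ B
Elements of A not in B: {}

{}


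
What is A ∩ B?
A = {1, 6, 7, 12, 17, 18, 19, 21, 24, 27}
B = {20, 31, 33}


Set A = {1, 6, 7, 12, 17, 18, 19, 21, 24, 27}
Set B = {20, 31, 33}
A ∩ B includes only elements in both sets.
Check each element of A against B:
1 ✗, 6 ✗, 7 ✗, 12 ✗, 17 ✗, 18 ✗, 19 ✗, 21 ✗, 24 ✗, 27 ✗
A ∩ B = {}

{}


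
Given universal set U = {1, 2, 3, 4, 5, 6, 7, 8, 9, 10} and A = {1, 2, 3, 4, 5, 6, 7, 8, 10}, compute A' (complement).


Universal set U = {1, 2, 3, 4, 5, 6, 7, 8, 9, 10}
Set A = {1, 2, 3, 4, 5, 6, 7, 8, 10}
A' = U \ A = elements in U but not in A
Checking each element of U:
1 (in A, exclude), 2 (in A, exclude), 3 (in A, exclude), 4 (in A, exclude), 5 (in A, exclude), 6 (in A, exclude), 7 (in A, exclude), 8 (in A, exclude), 9 (not in A, include), 10 (in A, exclude)
A' = {9}

{9}


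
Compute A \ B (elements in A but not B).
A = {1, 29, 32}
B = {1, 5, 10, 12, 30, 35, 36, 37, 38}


Set A = {1, 29, 32}
Set B = {1, 5, 10, 12, 30, 35, 36, 37, 38}
A \ B includes elements in A that are not in B.
Check each element of A:
1 (in B, remove), 29 (not in B, keep), 32 (not in B, keep)
A \ B = {29, 32}

{29, 32}


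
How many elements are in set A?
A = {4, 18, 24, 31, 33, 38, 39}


Set A = {4, 18, 24, 31, 33, 38, 39}
Listing elements: 4, 18, 24, 31, 33, 38, 39
Counting: 7 elements
|A| = 7

7


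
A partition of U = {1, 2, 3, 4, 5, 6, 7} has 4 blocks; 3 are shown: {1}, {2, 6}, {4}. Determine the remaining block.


U = {1, 2, 3, 4, 5, 6, 7}
Shown blocks: {1}, {2, 6}, {4}
A partition's blocks are pairwise disjoint and cover U, so the missing block = U \ (union of shown blocks).
Union of shown blocks: {1, 2, 4, 6}
Missing block = U \ (union) = {3, 5, 7}

{3, 5, 7}


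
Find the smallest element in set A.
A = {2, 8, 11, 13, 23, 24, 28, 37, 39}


Set A = {2, 8, 11, 13, 23, 24, 28, 37, 39}
Elements in ascending order: 2, 8, 11, 13, 23, 24, 28, 37, 39
The smallest element is 2.

2


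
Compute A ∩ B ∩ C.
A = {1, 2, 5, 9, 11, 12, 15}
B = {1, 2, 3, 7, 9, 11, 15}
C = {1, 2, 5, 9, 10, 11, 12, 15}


Set A = {1, 2, 5, 9, 11, 12, 15}
Set B = {1, 2, 3, 7, 9, 11, 15}
Set C = {1, 2, 5, 9, 10, 11, 12, 15}
First, A ∩ B = {1, 2, 9, 11, 15}
Then, (A ∩ B) ∩ C = {1, 2, 9, 11, 15}

{1, 2, 9, 11, 15}


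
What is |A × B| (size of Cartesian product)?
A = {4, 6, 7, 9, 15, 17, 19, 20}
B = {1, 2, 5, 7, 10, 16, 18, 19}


Set A = {4, 6, 7, 9, 15, 17, 19, 20} has 8 elements.
Set B = {1, 2, 5, 7, 10, 16, 18, 19} has 8 elements.
|A × B| = |A| × |B| = 8 × 8 = 64

64


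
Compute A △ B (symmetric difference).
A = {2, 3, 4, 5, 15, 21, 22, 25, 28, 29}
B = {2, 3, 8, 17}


Set A = {2, 3, 4, 5, 15, 21, 22, 25, 28, 29}
Set B = {2, 3, 8, 17}
A △ B = (A \ B) ∪ (B \ A)
Elements in A but not B: {4, 5, 15, 21, 22, 25, 28, 29}
Elements in B but not A: {8, 17}
A △ B = {4, 5, 8, 15, 17, 21, 22, 25, 28, 29}

{4, 5, 8, 15, 17, 21, 22, 25, 28, 29}


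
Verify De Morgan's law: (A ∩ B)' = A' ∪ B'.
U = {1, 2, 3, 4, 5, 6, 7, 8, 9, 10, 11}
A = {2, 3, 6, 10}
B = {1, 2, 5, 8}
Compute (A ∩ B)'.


U = {1, 2, 3, 4, 5, 6, 7, 8, 9, 10, 11}
A = {2, 3, 6, 10}, B = {1, 2, 5, 8}
A ∩ B = {2}
(A ∩ B)' = U \ (A ∩ B) = {1, 3, 4, 5, 6, 7, 8, 9, 10, 11}
Verification via A' ∪ B': A' = {1, 4, 5, 7, 8, 9, 11}, B' = {3, 4, 6, 7, 9, 10, 11}
A' ∪ B' = {1, 3, 4, 5, 6, 7, 8, 9, 10, 11} ✓

{1, 3, 4, 5, 6, 7, 8, 9, 10, 11}


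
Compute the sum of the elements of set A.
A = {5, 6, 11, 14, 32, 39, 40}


Set A = {5, 6, 11, 14, 32, 39, 40}
Sum = 5 + 6 + 11 + 14 + 32 + 39 + 40 = 147

147


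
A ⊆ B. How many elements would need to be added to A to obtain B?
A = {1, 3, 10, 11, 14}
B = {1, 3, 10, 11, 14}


Set A = {1, 3, 10, 11, 14}, |A| = 5
Set B = {1, 3, 10, 11, 14}, |B| = 5
Since A ⊆ B: B \ A = {}
|B| - |A| = 5 - 5 = 0

0


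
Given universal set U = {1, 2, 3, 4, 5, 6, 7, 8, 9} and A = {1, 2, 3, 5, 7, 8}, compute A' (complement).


Universal set U = {1, 2, 3, 4, 5, 6, 7, 8, 9}
Set A = {1, 2, 3, 5, 7, 8}
A' = U \ A = elements in U but not in A
Checking each element of U:
1 (in A, exclude), 2 (in A, exclude), 3 (in A, exclude), 4 (not in A, include), 5 (in A, exclude), 6 (not in A, include), 7 (in A, exclude), 8 (in A, exclude), 9 (not in A, include)
A' = {4, 6, 9}

{4, 6, 9}


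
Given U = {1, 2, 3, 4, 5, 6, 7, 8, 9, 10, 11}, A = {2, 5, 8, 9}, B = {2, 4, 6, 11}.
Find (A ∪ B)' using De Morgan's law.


U = {1, 2, 3, 4, 5, 6, 7, 8, 9, 10, 11}
A = {2, 5, 8, 9}, B = {2, 4, 6, 11}
A ∪ B = {2, 4, 5, 6, 8, 9, 11}
(A ∪ B)' = U \ (A ∪ B) = {1, 3, 7, 10}
Verification via A' ∩ B': A' = {1, 3, 4, 6, 7, 10, 11}, B' = {1, 3, 5, 7, 8, 9, 10}
A' ∩ B' = {1, 3, 7, 10} ✓

{1, 3, 7, 10}


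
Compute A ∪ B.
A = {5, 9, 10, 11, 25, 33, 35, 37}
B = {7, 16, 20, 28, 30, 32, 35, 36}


Set A = {5, 9, 10, 11, 25, 33, 35, 37}
Set B = {7, 16, 20, 28, 30, 32, 35, 36}
A ∪ B includes all elements in either set.
Elements from A: {5, 9, 10, 11, 25, 33, 35, 37}
Elements from B not already included: {7, 16, 20, 28, 30, 32, 36}
A ∪ B = {5, 7, 9, 10, 11, 16, 20, 25, 28, 30, 32, 33, 35, 36, 37}

{5, 7, 9, 10, 11, 16, 20, 25, 28, 30, 32, 33, 35, 36, 37}


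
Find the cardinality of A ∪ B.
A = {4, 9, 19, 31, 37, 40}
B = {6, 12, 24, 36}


Set A = {4, 9, 19, 31, 37, 40}, |A| = 6
Set B = {6, 12, 24, 36}, |B| = 4
A ∩ B = {}, |A ∩ B| = 0
|A ∪ B| = |A| + |B| - |A ∩ B| = 6 + 4 - 0 = 10

10


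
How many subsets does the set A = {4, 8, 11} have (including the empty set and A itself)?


Set A = {4, 8, 11}
|A| = 3
The power set P(A) contains all subsets of A.
|P(A)| = 2^|A| = 2^3 = 8

8


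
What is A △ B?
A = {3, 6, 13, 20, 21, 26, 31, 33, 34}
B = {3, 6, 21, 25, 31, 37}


Set A = {3, 6, 13, 20, 21, 26, 31, 33, 34}
Set B = {3, 6, 21, 25, 31, 37}
A △ B = (A \ B) ∪ (B \ A)
Elements in A but not B: {13, 20, 26, 33, 34}
Elements in B but not A: {25, 37}
A △ B = {13, 20, 25, 26, 33, 34, 37}

{13, 20, 25, 26, 33, 34, 37}


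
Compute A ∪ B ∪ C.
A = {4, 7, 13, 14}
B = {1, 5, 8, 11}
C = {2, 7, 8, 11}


Set A = {4, 7, 13, 14}
Set B = {1, 5, 8, 11}
Set C = {2, 7, 8, 11}
First, A ∪ B = {1, 4, 5, 7, 8, 11, 13, 14}
Then, (A ∪ B) ∪ C = {1, 2, 4, 5, 7, 8, 11, 13, 14}

{1, 2, 4, 5, 7, 8, 11, 13, 14}


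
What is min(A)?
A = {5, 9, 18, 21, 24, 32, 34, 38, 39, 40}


Set A = {5, 9, 18, 21, 24, 32, 34, 38, 39, 40}
Elements in ascending order: 5, 9, 18, 21, 24, 32, 34, 38, 39, 40
The smallest element is 5.

5


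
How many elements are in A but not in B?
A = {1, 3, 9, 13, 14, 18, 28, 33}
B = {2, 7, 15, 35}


Set A = {1, 3, 9, 13, 14, 18, 28, 33}
Set B = {2, 7, 15, 35}
A \ B = {1, 3, 9, 13, 14, 18, 28, 33}
|A \ B| = 8

8


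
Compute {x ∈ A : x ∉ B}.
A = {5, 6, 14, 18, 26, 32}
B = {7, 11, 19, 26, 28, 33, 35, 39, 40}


Set A = {5, 6, 14, 18, 26, 32}
Set B = {7, 11, 19, 26, 28, 33, 35, 39, 40}
Check each element of A against B:
5 ∉ B (include), 6 ∉ B (include), 14 ∉ B (include), 18 ∉ B (include), 26 ∈ B, 32 ∉ B (include)
Elements of A not in B: {5, 6, 14, 18, 32}

{5, 6, 14, 18, 32}


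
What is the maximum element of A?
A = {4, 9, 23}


Set A = {4, 9, 23}
Elements in ascending order: 4, 9, 23
The largest element is 23.

23


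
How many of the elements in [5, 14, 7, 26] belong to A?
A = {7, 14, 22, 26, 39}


Set A = {7, 14, 22, 26, 39}
Candidates: [5, 14, 7, 26]
Check each candidate:
5 ∉ A, 14 ∈ A, 7 ∈ A, 26 ∈ A
Count of candidates in A: 3

3


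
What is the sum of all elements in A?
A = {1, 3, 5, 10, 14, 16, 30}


Set A = {1, 3, 5, 10, 14, 16, 30}
Sum = 1 + 3 + 5 + 10 + 14 + 16 + 30 = 79

79


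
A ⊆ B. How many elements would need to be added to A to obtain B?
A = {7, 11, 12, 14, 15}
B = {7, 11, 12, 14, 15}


Set A = {7, 11, 12, 14, 15}, |A| = 5
Set B = {7, 11, 12, 14, 15}, |B| = 5
Since A ⊆ B: B \ A = {}
|B| - |A| = 5 - 5 = 0

0


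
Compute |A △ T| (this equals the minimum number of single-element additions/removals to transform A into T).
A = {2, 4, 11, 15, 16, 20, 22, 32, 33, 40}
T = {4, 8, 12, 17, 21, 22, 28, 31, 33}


Set A = {2, 4, 11, 15, 16, 20, 22, 32, 33, 40}
Set T = {4, 8, 12, 17, 21, 22, 28, 31, 33}
Elements to remove from A (in A, not in T): {2, 11, 15, 16, 20, 32, 40} → 7 removals
Elements to add to A (in T, not in A): {8, 12, 17, 21, 28, 31} → 6 additions
Total edits = 7 + 6 = 13

13


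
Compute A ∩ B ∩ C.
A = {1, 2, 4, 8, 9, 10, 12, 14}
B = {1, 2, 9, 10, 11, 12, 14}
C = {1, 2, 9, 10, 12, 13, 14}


Set A = {1, 2, 4, 8, 9, 10, 12, 14}
Set B = {1, 2, 9, 10, 11, 12, 14}
Set C = {1, 2, 9, 10, 12, 13, 14}
First, A ∩ B = {1, 2, 9, 10, 12, 14}
Then, (A ∩ B) ∩ C = {1, 2, 9, 10, 12, 14}

{1, 2, 9, 10, 12, 14}


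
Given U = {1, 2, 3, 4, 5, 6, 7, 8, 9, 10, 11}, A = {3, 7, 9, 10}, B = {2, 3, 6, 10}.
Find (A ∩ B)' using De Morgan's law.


U = {1, 2, 3, 4, 5, 6, 7, 8, 9, 10, 11}
A = {3, 7, 9, 10}, B = {2, 3, 6, 10}
A ∩ B = {3, 10}
(A ∩ B)' = U \ (A ∩ B) = {1, 2, 4, 5, 6, 7, 8, 9, 11}
Verification via A' ∪ B': A' = {1, 2, 4, 5, 6, 8, 11}, B' = {1, 4, 5, 7, 8, 9, 11}
A' ∪ B' = {1, 2, 4, 5, 6, 7, 8, 9, 11} ✓

{1, 2, 4, 5, 6, 7, 8, 9, 11}


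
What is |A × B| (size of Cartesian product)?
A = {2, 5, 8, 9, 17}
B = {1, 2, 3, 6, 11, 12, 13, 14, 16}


Set A = {2, 5, 8, 9, 17} has 5 elements.
Set B = {1, 2, 3, 6, 11, 12, 13, 14, 16} has 9 elements.
|A × B| = |A| × |B| = 5 × 9 = 45

45


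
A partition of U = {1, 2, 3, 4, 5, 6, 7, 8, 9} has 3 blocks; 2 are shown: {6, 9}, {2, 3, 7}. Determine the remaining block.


U = {1, 2, 3, 4, 5, 6, 7, 8, 9}
Shown blocks: {6, 9}, {2, 3, 7}
A partition's blocks are pairwise disjoint and cover U, so the missing block = U \ (union of shown blocks).
Union of shown blocks: {2, 3, 6, 7, 9}
Missing block = U \ (union) = {1, 4, 5, 8}

{1, 4, 5, 8}


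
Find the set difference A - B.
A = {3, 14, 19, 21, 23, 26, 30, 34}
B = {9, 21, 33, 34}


Set A = {3, 14, 19, 21, 23, 26, 30, 34}
Set B = {9, 21, 33, 34}
A \ B includes elements in A that are not in B.
Check each element of A:
3 (not in B, keep), 14 (not in B, keep), 19 (not in B, keep), 21 (in B, remove), 23 (not in B, keep), 26 (not in B, keep), 30 (not in B, keep), 34 (in B, remove)
A \ B = {3, 14, 19, 23, 26, 30}

{3, 14, 19, 23, 26, 30}


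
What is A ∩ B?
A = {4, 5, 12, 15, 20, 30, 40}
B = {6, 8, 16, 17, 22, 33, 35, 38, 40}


Set A = {4, 5, 12, 15, 20, 30, 40}
Set B = {6, 8, 16, 17, 22, 33, 35, 38, 40}
A ∩ B includes only elements in both sets.
Check each element of A against B:
4 ✗, 5 ✗, 12 ✗, 15 ✗, 20 ✗, 30 ✗, 40 ✓
A ∩ B = {40}

{40}


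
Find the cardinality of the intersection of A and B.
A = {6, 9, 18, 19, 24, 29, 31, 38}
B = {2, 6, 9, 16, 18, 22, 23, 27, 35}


Set A = {6, 9, 18, 19, 24, 29, 31, 38}
Set B = {2, 6, 9, 16, 18, 22, 23, 27, 35}
A ∩ B = {6, 9, 18}
|A ∩ B| = 3

3


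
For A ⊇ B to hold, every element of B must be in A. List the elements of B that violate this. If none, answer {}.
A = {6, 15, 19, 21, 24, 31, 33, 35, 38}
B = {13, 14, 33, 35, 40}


Set A = {6, 15, 19, 21, 24, 31, 33, 35, 38}
Set B = {13, 14, 33, 35, 40}
Check each element of B against A:
13 ∉ A (include), 14 ∉ A (include), 33 ∈ A, 35 ∈ A, 40 ∉ A (include)
Elements of B not in A: {13, 14, 40}

{13, 14, 40}


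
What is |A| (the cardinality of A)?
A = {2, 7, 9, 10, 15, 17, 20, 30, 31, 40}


Set A = {2, 7, 9, 10, 15, 17, 20, 30, 31, 40}
Listing elements: 2, 7, 9, 10, 15, 17, 20, 30, 31, 40
Counting: 10 elements
|A| = 10

10


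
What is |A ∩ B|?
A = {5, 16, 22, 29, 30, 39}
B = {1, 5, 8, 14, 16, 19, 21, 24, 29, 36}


Set A = {5, 16, 22, 29, 30, 39}
Set B = {1, 5, 8, 14, 16, 19, 21, 24, 29, 36}
A ∩ B = {5, 16, 29}
|A ∩ B| = 3

3


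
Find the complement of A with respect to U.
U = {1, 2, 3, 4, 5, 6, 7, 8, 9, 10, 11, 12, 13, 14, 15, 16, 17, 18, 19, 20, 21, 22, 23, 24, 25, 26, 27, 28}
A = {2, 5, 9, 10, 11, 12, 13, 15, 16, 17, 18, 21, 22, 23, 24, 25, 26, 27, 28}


Universal set U = {1, 2, 3, 4, 5, 6, 7, 8, 9, 10, 11, 12, 13, 14, 15, 16, 17, 18, 19, 20, 21, 22, 23, 24, 25, 26, 27, 28}
Set A = {2, 5, 9, 10, 11, 12, 13, 15, 16, 17, 18, 21, 22, 23, 24, 25, 26, 27, 28}
A' = U \ A = elements in U but not in A
Checking each element of U:
1 (not in A, include), 2 (in A, exclude), 3 (not in A, include), 4 (not in A, include), 5 (in A, exclude), 6 (not in A, include), 7 (not in A, include), 8 (not in A, include), 9 (in A, exclude), 10 (in A, exclude), 11 (in A, exclude), 12 (in A, exclude), 13 (in A, exclude), 14 (not in A, include), 15 (in A, exclude), 16 (in A, exclude), 17 (in A, exclude), 18 (in A, exclude), 19 (not in A, include), 20 (not in A, include), 21 (in A, exclude), 22 (in A, exclude), 23 (in A, exclude), 24 (in A, exclude), 25 (in A, exclude), 26 (in A, exclude), 27 (in A, exclude), 28 (in A, exclude)
A' = {1, 3, 4, 6, 7, 8, 14, 19, 20}

{1, 3, 4, 6, 7, 8, 14, 19, 20}


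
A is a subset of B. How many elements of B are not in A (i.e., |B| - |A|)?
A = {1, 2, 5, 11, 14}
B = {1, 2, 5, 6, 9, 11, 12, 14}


Set A = {1, 2, 5, 11, 14}, |A| = 5
Set B = {1, 2, 5, 6, 9, 11, 12, 14}, |B| = 8
Since A ⊆ B: B \ A = {6, 9, 12}
|B| - |A| = 8 - 5 = 3

3


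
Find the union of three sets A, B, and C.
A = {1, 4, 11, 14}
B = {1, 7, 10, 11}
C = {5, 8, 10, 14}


Set A = {1, 4, 11, 14}
Set B = {1, 7, 10, 11}
Set C = {5, 8, 10, 14}
First, A ∪ B = {1, 4, 7, 10, 11, 14}
Then, (A ∪ B) ∪ C = {1, 4, 5, 7, 8, 10, 11, 14}

{1, 4, 5, 7, 8, 10, 11, 14}


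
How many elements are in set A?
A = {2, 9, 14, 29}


Set A = {2, 9, 14, 29}
Listing elements: 2, 9, 14, 29
Counting: 4 elements
|A| = 4

4


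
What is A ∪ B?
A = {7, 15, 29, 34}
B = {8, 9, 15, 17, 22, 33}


Set A = {7, 15, 29, 34}
Set B = {8, 9, 15, 17, 22, 33}
A ∪ B includes all elements in either set.
Elements from A: {7, 15, 29, 34}
Elements from B not already included: {8, 9, 17, 22, 33}
A ∪ B = {7, 8, 9, 15, 17, 22, 29, 33, 34}

{7, 8, 9, 15, 17, 22, 29, 33, 34}


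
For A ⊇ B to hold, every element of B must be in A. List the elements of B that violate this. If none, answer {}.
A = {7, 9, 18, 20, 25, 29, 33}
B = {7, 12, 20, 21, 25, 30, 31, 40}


Set A = {7, 9, 18, 20, 25, 29, 33}
Set B = {7, 12, 20, 21, 25, 30, 31, 40}
Check each element of B against A:
7 ∈ A, 12 ∉ A (include), 20 ∈ A, 21 ∉ A (include), 25 ∈ A, 30 ∉ A (include), 31 ∉ A (include), 40 ∉ A (include)
Elements of B not in A: {12, 21, 30, 31, 40}

{12, 21, 30, 31, 40}


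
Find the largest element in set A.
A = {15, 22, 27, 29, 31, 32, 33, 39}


Set A = {15, 22, 27, 29, 31, 32, 33, 39}
Elements in ascending order: 15, 22, 27, 29, 31, 32, 33, 39
The largest element is 39.

39


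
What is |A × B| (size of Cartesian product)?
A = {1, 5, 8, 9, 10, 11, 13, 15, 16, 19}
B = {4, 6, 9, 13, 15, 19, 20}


Set A = {1, 5, 8, 9, 10, 11, 13, 15, 16, 19} has 10 elements.
Set B = {4, 6, 9, 13, 15, 19, 20} has 7 elements.
|A × B| = |A| × |B| = 10 × 7 = 70

70


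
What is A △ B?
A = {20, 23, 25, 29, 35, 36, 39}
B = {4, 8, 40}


Set A = {20, 23, 25, 29, 35, 36, 39}
Set B = {4, 8, 40}
A △ B = (A \ B) ∪ (B \ A)
Elements in A but not B: {20, 23, 25, 29, 35, 36, 39}
Elements in B but not A: {4, 8, 40}
A △ B = {4, 8, 20, 23, 25, 29, 35, 36, 39, 40}

{4, 8, 20, 23, 25, 29, 35, 36, 39, 40}


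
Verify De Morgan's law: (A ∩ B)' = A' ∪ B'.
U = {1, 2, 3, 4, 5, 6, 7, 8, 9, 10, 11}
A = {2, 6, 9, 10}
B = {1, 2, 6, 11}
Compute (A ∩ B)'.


U = {1, 2, 3, 4, 5, 6, 7, 8, 9, 10, 11}
A = {2, 6, 9, 10}, B = {1, 2, 6, 11}
A ∩ B = {2, 6}
(A ∩ B)' = U \ (A ∩ B) = {1, 3, 4, 5, 7, 8, 9, 10, 11}
Verification via A' ∪ B': A' = {1, 3, 4, 5, 7, 8, 11}, B' = {3, 4, 5, 7, 8, 9, 10}
A' ∪ B' = {1, 3, 4, 5, 7, 8, 9, 10, 11} ✓

{1, 3, 4, 5, 7, 8, 9, 10, 11}


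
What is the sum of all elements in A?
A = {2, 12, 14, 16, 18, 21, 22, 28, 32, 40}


Set A = {2, 12, 14, 16, 18, 21, 22, 28, 32, 40}
Sum = 2 + 12 + 14 + 16 + 18 + 21 + 22 + 28 + 32 + 40 = 205

205


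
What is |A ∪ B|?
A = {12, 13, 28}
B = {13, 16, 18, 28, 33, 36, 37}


Set A = {12, 13, 28}, |A| = 3
Set B = {13, 16, 18, 28, 33, 36, 37}, |B| = 7
A ∩ B = {13, 28}, |A ∩ B| = 2
|A ∪ B| = |A| + |B| - |A ∩ B| = 3 + 7 - 2 = 8

8


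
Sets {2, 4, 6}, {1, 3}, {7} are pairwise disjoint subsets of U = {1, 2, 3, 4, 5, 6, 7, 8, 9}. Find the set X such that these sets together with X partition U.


U = {1, 2, 3, 4, 5, 6, 7, 8, 9}
Shown blocks: {2, 4, 6}, {1, 3}, {7}
A partition's blocks are pairwise disjoint and cover U, so the missing block = U \ (union of shown blocks).
Union of shown blocks: {1, 2, 3, 4, 6, 7}
Missing block = U \ (union) = {5, 8, 9}

{5, 8, 9}
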